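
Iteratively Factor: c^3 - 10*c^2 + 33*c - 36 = (c - 3)*(c^2 - 7*c + 12) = (c - 3)^2*(c - 4)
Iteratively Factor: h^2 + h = (h)*(h + 1)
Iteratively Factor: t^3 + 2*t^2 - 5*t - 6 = (t + 1)*(t^2 + t - 6) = (t - 2)*(t + 1)*(t + 3)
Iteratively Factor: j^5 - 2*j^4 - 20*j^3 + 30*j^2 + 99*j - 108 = (j - 1)*(j^4 - j^3 - 21*j^2 + 9*j + 108) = (j - 4)*(j - 1)*(j^3 + 3*j^2 - 9*j - 27) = (j - 4)*(j - 1)*(j + 3)*(j^2 - 9) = (j - 4)*(j - 3)*(j - 1)*(j + 3)*(j + 3)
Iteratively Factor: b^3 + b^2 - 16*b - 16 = (b - 4)*(b^2 + 5*b + 4) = (b - 4)*(b + 1)*(b + 4)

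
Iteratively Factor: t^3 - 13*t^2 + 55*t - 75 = (t - 5)*(t^2 - 8*t + 15) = (t - 5)*(t - 3)*(t - 5)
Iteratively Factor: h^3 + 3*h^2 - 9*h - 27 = (h + 3)*(h^2 - 9) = (h + 3)^2*(h - 3)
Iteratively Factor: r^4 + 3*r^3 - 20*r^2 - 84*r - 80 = (r + 2)*(r^3 + r^2 - 22*r - 40) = (r + 2)*(r + 4)*(r^2 - 3*r - 10) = (r - 5)*(r + 2)*(r + 4)*(r + 2)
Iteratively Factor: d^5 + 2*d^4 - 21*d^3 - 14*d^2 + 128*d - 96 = (d + 4)*(d^4 - 2*d^3 - 13*d^2 + 38*d - 24) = (d - 1)*(d + 4)*(d^3 - d^2 - 14*d + 24) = (d - 1)*(d + 4)^2*(d^2 - 5*d + 6) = (d - 3)*(d - 1)*(d + 4)^2*(d - 2)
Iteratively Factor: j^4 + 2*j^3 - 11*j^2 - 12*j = (j + 4)*(j^3 - 2*j^2 - 3*j) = j*(j + 4)*(j^2 - 2*j - 3) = j*(j - 3)*(j + 4)*(j + 1)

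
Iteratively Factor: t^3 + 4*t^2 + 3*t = (t)*(t^2 + 4*t + 3) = t*(t + 3)*(t + 1)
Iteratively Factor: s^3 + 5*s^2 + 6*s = (s)*(s^2 + 5*s + 6) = s*(s + 2)*(s + 3)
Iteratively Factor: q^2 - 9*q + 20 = (q - 4)*(q - 5)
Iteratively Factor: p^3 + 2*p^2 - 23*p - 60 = (p + 3)*(p^2 - p - 20) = (p - 5)*(p + 3)*(p + 4)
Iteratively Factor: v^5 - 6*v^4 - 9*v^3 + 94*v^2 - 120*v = (v + 4)*(v^4 - 10*v^3 + 31*v^2 - 30*v) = (v - 5)*(v + 4)*(v^3 - 5*v^2 + 6*v) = (v - 5)*(v - 2)*(v + 4)*(v^2 - 3*v) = v*(v - 5)*(v - 2)*(v + 4)*(v - 3)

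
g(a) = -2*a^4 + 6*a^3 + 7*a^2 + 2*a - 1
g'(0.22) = 5.87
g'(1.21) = 31.12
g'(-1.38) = 37.98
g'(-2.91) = 310.82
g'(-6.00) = 2294.00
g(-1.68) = -28.98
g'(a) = -8*a^3 + 18*a^2 + 14*a + 2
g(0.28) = 0.23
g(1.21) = 18.01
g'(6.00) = -994.00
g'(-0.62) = 2.15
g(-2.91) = -238.81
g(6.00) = -1033.00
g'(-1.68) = 67.22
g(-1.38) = -13.45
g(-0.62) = -1.27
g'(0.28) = 7.16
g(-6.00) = -3649.00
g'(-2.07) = 121.11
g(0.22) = -0.16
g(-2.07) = -65.08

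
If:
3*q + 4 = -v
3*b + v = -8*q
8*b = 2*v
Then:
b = -32/11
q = 28/11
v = -128/11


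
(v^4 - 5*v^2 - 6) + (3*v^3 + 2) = v^4 + 3*v^3 - 5*v^2 - 4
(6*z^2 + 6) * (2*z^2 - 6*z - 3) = 12*z^4 - 36*z^3 - 6*z^2 - 36*z - 18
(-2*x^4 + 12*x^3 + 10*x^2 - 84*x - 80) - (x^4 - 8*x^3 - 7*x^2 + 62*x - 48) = -3*x^4 + 20*x^3 + 17*x^2 - 146*x - 32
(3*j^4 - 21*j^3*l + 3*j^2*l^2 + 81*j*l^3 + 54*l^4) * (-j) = -3*j^5 + 21*j^4*l - 3*j^3*l^2 - 81*j^2*l^3 - 54*j*l^4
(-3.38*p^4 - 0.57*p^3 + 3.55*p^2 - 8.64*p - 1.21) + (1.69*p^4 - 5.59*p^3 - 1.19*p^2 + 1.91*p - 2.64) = -1.69*p^4 - 6.16*p^3 + 2.36*p^2 - 6.73*p - 3.85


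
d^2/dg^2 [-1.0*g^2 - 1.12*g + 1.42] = -2.00000000000000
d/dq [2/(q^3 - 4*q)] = 2*(4 - 3*q^2)/(q^2*(q^2 - 4)^2)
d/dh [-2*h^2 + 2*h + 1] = 2 - 4*h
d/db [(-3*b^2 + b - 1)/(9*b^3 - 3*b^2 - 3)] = (b*(9*b - 2)*(3*b^2 - b + 1) + (6*b - 1)*(-3*b^3 + b^2 + 1))/(3*(-3*b^3 + b^2 + 1)^2)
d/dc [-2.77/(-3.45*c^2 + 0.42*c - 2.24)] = (1.1634 - 19.113*c)/(3.45*c^2 - 0.42*c + 2.24)^2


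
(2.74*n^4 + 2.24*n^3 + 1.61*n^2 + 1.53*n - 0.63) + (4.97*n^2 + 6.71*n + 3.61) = 2.74*n^4 + 2.24*n^3 + 6.58*n^2 + 8.24*n + 2.98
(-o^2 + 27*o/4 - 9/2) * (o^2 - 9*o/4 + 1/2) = -o^4 + 9*o^3 - 323*o^2/16 + 27*o/2 - 9/4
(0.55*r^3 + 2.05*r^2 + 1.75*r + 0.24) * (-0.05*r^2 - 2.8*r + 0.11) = -0.0275*r^5 - 1.6425*r^4 - 5.767*r^3 - 4.6865*r^2 - 0.4795*r + 0.0264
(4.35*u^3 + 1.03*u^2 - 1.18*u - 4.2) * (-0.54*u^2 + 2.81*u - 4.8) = -2.349*u^5 + 11.6673*u^4 - 17.3485*u^3 - 5.9918*u^2 - 6.138*u + 20.16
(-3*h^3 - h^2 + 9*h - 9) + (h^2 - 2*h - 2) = -3*h^3 + 7*h - 11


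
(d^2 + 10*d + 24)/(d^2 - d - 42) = (d + 4)/(d - 7)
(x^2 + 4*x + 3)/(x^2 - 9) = (x + 1)/(x - 3)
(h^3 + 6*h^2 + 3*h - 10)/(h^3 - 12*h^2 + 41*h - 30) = (h^2 + 7*h + 10)/(h^2 - 11*h + 30)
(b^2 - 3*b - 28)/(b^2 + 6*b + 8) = (b - 7)/(b + 2)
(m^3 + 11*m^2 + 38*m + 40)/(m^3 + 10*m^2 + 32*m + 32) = (m + 5)/(m + 4)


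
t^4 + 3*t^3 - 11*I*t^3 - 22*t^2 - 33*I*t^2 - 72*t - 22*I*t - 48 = (t + 1)*(t + 2)*(t - 8*I)*(t - 3*I)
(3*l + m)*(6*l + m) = 18*l^2 + 9*l*m + m^2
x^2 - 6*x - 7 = (x - 7)*(x + 1)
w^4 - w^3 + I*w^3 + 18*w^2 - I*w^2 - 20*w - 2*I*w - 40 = (w - 2)*(w + 1)*(w - 4*I)*(w + 5*I)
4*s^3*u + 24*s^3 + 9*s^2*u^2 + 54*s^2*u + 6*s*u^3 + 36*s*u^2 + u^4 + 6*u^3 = (s + u)^2*(4*s + u)*(u + 6)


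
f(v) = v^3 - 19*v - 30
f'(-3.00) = 8.00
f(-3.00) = 0.00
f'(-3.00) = 8.00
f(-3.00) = 0.00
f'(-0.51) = -18.22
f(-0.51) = -20.44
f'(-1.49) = -12.34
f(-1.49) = -5.00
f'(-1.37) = -13.37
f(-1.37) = -6.54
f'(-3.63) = 20.53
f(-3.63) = -8.86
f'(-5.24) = 63.37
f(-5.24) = -74.32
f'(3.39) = 15.48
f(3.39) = -55.45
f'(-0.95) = -16.29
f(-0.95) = -12.81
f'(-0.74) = -17.36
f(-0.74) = -16.35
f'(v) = 3*v^2 - 19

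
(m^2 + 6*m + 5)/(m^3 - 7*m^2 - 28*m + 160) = (m + 1)/(m^2 - 12*m + 32)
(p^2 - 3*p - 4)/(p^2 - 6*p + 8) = (p + 1)/(p - 2)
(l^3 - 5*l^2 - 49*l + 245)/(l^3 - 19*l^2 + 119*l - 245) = (l + 7)/(l - 7)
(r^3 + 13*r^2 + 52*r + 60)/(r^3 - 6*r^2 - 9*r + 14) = (r^2 + 11*r + 30)/(r^2 - 8*r + 7)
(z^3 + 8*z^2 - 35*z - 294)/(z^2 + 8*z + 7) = (z^2 + z - 42)/(z + 1)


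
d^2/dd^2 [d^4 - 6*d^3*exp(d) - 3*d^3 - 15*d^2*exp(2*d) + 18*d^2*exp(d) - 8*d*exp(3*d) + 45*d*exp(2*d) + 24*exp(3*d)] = -6*d^3*exp(d) - 60*d^2*exp(2*d) - 18*d^2*exp(d) + 12*d^2 - 72*d*exp(3*d) + 60*d*exp(2*d) + 36*d*exp(d) - 18*d + 168*exp(3*d) + 150*exp(2*d) + 36*exp(d)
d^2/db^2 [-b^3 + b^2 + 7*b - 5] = 2 - 6*b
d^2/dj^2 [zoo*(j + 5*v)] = 0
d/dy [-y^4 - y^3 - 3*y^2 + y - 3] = -4*y^3 - 3*y^2 - 6*y + 1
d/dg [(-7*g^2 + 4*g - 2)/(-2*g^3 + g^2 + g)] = (-14*g^4 + 16*g^3 - 23*g^2 + 4*g + 2)/(g^2*(4*g^4 - 4*g^3 - 3*g^2 + 2*g + 1))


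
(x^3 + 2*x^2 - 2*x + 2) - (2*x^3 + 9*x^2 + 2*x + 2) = -x^3 - 7*x^2 - 4*x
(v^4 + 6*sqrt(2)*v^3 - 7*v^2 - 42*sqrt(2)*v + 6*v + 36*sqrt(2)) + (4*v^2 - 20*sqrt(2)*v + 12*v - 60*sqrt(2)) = v^4 + 6*sqrt(2)*v^3 - 3*v^2 - 62*sqrt(2)*v + 18*v - 24*sqrt(2)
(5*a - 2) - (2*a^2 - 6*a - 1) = -2*a^2 + 11*a - 1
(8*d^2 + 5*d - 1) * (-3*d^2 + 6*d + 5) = -24*d^4 + 33*d^3 + 73*d^2 + 19*d - 5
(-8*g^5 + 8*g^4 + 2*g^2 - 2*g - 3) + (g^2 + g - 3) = -8*g^5 + 8*g^4 + 3*g^2 - g - 6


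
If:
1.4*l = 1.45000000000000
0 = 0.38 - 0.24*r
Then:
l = 1.04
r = 1.58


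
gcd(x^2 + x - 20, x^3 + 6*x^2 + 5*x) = x + 5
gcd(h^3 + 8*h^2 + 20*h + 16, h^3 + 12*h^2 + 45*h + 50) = h + 2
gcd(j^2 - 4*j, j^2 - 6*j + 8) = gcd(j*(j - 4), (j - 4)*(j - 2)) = j - 4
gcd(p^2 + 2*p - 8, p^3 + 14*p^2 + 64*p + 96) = p + 4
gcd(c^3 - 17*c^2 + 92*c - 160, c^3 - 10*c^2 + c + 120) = c^2 - 13*c + 40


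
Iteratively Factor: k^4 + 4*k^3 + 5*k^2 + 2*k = (k + 2)*(k^3 + 2*k^2 + k) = k*(k + 2)*(k^2 + 2*k + 1) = k*(k + 1)*(k + 2)*(k + 1)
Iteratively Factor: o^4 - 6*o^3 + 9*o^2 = (o)*(o^3 - 6*o^2 + 9*o) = o*(o - 3)*(o^2 - 3*o) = o^2*(o - 3)*(o - 3)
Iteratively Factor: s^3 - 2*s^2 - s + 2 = (s - 1)*(s^2 - s - 2) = (s - 1)*(s + 1)*(s - 2)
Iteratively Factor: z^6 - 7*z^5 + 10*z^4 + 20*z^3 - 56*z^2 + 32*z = (z - 4)*(z^5 - 3*z^4 - 2*z^3 + 12*z^2 - 8*z) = (z - 4)*(z - 1)*(z^4 - 2*z^3 - 4*z^2 + 8*z) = (z - 4)*(z - 2)*(z - 1)*(z^3 - 4*z) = z*(z - 4)*(z - 2)*(z - 1)*(z^2 - 4) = z*(z - 4)*(z - 2)^2*(z - 1)*(z + 2)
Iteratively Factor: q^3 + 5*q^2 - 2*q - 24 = (q + 3)*(q^2 + 2*q - 8) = (q - 2)*(q + 3)*(q + 4)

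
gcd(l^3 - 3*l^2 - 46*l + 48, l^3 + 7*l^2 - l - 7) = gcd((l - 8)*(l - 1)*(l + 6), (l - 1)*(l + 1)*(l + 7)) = l - 1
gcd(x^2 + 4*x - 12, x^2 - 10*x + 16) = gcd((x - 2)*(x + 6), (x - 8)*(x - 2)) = x - 2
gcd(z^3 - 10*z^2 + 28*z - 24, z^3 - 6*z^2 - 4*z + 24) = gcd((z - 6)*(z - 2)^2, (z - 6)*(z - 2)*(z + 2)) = z^2 - 8*z + 12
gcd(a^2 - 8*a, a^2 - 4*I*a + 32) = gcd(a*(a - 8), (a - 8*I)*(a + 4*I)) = 1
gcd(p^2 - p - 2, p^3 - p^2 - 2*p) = p^2 - p - 2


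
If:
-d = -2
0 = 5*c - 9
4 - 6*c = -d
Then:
No Solution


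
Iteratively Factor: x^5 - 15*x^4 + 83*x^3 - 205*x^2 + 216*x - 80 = (x - 4)*(x^4 - 11*x^3 + 39*x^2 - 49*x + 20) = (x - 4)*(x - 1)*(x^3 - 10*x^2 + 29*x - 20) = (x - 5)*(x - 4)*(x - 1)*(x^2 - 5*x + 4) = (x - 5)*(x - 4)^2*(x - 1)*(x - 1)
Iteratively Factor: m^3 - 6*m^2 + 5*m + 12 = (m - 3)*(m^2 - 3*m - 4) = (m - 3)*(m + 1)*(m - 4)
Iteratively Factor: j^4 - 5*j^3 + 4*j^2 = (j)*(j^3 - 5*j^2 + 4*j) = j*(j - 1)*(j^2 - 4*j) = j^2*(j - 1)*(j - 4)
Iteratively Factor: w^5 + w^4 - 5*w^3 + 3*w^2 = (w - 1)*(w^4 + 2*w^3 - 3*w^2) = w*(w - 1)*(w^3 + 2*w^2 - 3*w) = w*(w - 1)^2*(w^2 + 3*w) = w*(w - 1)^2*(w + 3)*(w)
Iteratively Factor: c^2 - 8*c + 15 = (c - 3)*(c - 5)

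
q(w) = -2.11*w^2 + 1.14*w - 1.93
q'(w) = 1.14 - 4.22*w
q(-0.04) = -1.98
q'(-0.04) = 1.31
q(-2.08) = -13.43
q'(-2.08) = 9.92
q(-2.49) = -17.85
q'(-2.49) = 11.65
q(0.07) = -1.86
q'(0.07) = 0.84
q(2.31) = -10.56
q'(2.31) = -8.61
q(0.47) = -1.86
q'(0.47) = -0.84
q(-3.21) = -27.33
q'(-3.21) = 14.69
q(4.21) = -34.53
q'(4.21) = -16.63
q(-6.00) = -84.73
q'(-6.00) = 26.46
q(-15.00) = -493.78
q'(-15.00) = 64.44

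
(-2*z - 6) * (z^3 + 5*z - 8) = -2*z^4 - 6*z^3 - 10*z^2 - 14*z + 48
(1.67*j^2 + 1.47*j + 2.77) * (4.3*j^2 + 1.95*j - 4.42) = 7.181*j^4 + 9.5775*j^3 + 7.3961*j^2 - 1.0959*j - 12.2434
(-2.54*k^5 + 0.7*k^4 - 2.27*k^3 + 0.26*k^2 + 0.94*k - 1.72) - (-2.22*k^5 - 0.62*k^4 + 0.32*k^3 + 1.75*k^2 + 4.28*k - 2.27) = -0.32*k^5 + 1.32*k^4 - 2.59*k^3 - 1.49*k^2 - 3.34*k + 0.55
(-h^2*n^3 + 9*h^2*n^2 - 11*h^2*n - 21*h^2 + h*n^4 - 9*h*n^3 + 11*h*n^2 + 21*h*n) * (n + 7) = -h^2*n^4 + 2*h^2*n^3 + 52*h^2*n^2 - 98*h^2*n - 147*h^2 + h*n^5 - 2*h*n^4 - 52*h*n^3 + 98*h*n^2 + 147*h*n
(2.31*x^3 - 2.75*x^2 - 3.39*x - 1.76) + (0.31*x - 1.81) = 2.31*x^3 - 2.75*x^2 - 3.08*x - 3.57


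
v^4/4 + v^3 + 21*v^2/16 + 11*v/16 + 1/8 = (v/4 + 1/2)*(v + 1/2)^2*(v + 1)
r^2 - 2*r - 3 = (r - 3)*(r + 1)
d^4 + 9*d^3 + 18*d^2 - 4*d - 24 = (d - 1)*(d + 2)^2*(d + 6)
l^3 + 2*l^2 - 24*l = l*(l - 4)*(l + 6)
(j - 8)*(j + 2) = j^2 - 6*j - 16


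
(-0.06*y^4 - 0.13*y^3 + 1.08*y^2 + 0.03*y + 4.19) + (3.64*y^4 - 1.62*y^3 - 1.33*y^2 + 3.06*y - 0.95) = 3.58*y^4 - 1.75*y^3 - 0.25*y^2 + 3.09*y + 3.24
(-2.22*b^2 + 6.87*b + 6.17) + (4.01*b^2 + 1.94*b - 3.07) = 1.79*b^2 + 8.81*b + 3.1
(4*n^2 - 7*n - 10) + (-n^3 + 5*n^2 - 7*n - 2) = -n^3 + 9*n^2 - 14*n - 12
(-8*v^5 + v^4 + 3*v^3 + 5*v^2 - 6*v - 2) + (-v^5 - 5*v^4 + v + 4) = -9*v^5 - 4*v^4 + 3*v^3 + 5*v^2 - 5*v + 2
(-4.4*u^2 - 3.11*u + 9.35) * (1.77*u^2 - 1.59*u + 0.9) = -7.788*u^4 + 1.4913*u^3 + 17.5344*u^2 - 17.6655*u + 8.415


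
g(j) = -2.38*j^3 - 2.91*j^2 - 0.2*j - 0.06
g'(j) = -7.14*j^2 - 5.82*j - 0.2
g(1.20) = -8.60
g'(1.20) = -17.47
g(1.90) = -27.27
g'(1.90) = -37.03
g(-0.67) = -0.52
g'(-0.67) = 0.49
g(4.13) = -218.18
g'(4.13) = -146.02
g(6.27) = -702.37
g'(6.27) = -317.39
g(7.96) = -1386.41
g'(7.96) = -498.93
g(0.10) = -0.11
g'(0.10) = -0.85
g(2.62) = -63.36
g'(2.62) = -64.46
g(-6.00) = 410.46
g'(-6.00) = -222.32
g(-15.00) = 7380.69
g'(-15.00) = -1519.40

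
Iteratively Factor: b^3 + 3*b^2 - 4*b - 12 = (b + 2)*(b^2 + b - 6) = (b + 2)*(b + 3)*(b - 2)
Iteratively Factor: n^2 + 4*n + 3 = (n + 3)*(n + 1)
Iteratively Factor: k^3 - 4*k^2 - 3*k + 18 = (k + 2)*(k^2 - 6*k + 9) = (k - 3)*(k + 2)*(k - 3)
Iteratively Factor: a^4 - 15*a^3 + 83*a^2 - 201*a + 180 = (a - 3)*(a^3 - 12*a^2 + 47*a - 60) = (a - 4)*(a - 3)*(a^2 - 8*a + 15) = (a - 4)*(a - 3)^2*(a - 5)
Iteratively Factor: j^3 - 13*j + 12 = (j - 1)*(j^2 + j - 12) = (j - 1)*(j + 4)*(j - 3)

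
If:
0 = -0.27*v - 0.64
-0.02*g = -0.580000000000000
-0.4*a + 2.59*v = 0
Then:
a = -15.35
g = 29.00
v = -2.37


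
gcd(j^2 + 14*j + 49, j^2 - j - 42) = 1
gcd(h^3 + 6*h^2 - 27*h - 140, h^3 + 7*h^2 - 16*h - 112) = h^2 + 11*h + 28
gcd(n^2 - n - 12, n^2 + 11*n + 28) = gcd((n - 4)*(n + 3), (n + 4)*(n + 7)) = 1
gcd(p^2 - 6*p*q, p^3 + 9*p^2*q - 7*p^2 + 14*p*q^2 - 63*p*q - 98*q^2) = 1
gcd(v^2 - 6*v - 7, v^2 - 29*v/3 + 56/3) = v - 7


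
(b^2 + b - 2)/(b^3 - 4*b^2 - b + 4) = (b + 2)/(b^2 - 3*b - 4)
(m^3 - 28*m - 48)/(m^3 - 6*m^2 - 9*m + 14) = (m^2 - 2*m - 24)/(m^2 - 8*m + 7)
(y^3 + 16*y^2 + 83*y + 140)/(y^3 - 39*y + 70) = (y^2 + 9*y + 20)/(y^2 - 7*y + 10)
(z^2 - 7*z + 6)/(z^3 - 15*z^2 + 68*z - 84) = (z - 1)/(z^2 - 9*z + 14)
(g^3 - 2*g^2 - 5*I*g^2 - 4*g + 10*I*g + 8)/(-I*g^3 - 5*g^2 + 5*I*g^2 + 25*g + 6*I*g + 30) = (I*g^3 + g^2*(5 - 2*I) - 2*g*(5 + 2*I) + 8*I)/(g^3 - 5*g^2*(1 + I) + g*(-6 + 25*I) + 30*I)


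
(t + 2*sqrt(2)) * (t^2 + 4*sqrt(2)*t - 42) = t^3 + 6*sqrt(2)*t^2 - 26*t - 84*sqrt(2)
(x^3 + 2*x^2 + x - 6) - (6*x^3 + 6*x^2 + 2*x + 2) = -5*x^3 - 4*x^2 - x - 8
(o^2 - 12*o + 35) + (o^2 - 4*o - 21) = 2*o^2 - 16*o + 14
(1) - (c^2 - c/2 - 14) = -c^2 + c/2 + 15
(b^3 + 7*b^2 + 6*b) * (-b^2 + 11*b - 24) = -b^5 + 4*b^4 + 47*b^3 - 102*b^2 - 144*b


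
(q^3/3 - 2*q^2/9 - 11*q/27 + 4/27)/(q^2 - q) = (9*q^3 - 6*q^2 - 11*q + 4)/(27*q*(q - 1))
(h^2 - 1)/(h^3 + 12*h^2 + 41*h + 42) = (h^2 - 1)/(h^3 + 12*h^2 + 41*h + 42)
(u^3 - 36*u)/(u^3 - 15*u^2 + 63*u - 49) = u*(u^2 - 36)/(u^3 - 15*u^2 + 63*u - 49)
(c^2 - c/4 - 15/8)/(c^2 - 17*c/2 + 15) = (8*c^2 - 2*c - 15)/(4*(2*c^2 - 17*c + 30))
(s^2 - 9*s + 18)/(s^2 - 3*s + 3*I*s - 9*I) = (s - 6)/(s + 3*I)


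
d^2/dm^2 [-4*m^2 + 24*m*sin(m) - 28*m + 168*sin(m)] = -24*m*sin(m) - 168*sin(m) + 48*cos(m) - 8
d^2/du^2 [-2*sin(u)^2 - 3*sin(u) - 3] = 3*sin(u) - 4*cos(2*u)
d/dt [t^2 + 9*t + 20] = 2*t + 9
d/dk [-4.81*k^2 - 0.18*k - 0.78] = -9.62*k - 0.18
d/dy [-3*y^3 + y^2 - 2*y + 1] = -9*y^2 + 2*y - 2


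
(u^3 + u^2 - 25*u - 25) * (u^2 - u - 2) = u^5 - 28*u^3 - 2*u^2 + 75*u + 50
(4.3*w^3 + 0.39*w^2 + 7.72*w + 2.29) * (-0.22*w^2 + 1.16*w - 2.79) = -0.946*w^5 + 4.9022*w^4 - 13.243*w^3 + 7.3633*w^2 - 18.8824*w - 6.3891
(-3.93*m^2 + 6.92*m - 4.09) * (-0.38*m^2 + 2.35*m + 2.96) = 1.4934*m^4 - 11.8651*m^3 + 6.1834*m^2 + 10.8717*m - 12.1064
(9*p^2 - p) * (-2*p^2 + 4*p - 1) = -18*p^4 + 38*p^3 - 13*p^2 + p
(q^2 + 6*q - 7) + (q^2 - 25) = 2*q^2 + 6*q - 32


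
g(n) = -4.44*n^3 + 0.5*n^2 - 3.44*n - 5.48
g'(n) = -13.32*n^2 + 1.0*n - 3.44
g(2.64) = -92.77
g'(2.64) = -93.64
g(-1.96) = 36.61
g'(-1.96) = -56.57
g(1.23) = -17.22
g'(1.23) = -22.36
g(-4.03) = 307.11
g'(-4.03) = -223.80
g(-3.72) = 242.80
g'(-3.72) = -191.49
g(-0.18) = -4.82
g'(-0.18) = -4.05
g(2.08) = -50.43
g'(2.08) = -58.99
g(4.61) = -445.71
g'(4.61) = -281.91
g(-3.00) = 129.22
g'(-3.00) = -126.32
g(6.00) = -967.16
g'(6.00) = -476.96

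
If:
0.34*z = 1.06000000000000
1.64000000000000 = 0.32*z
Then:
No Solution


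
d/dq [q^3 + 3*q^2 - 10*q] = 3*q^2 + 6*q - 10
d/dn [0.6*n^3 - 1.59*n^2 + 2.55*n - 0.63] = 1.8*n^2 - 3.18*n + 2.55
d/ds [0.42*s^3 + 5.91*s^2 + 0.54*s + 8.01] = 1.26*s^2 + 11.82*s + 0.54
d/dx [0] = 0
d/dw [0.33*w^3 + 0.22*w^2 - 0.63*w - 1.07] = 0.99*w^2 + 0.44*w - 0.63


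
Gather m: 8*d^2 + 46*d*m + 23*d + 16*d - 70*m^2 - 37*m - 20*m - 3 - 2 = 8*d^2 + 39*d - 70*m^2 + m*(46*d - 57) - 5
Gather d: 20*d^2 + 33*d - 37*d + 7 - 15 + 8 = 20*d^2 - 4*d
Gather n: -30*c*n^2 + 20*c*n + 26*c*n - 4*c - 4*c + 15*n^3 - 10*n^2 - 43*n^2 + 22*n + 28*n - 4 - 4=-8*c + 15*n^3 + n^2*(-30*c - 53) + n*(46*c + 50) - 8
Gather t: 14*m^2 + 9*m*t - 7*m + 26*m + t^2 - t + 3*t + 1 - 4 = 14*m^2 + 19*m + t^2 + t*(9*m + 2) - 3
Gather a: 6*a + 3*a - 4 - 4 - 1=9*a - 9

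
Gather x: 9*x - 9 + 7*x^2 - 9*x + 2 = 7*x^2 - 7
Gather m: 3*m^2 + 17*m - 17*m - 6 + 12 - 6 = 3*m^2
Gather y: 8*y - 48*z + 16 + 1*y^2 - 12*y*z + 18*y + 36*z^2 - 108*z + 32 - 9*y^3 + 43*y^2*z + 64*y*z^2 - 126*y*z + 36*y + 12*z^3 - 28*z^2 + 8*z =-9*y^3 + y^2*(43*z + 1) + y*(64*z^2 - 138*z + 62) + 12*z^3 + 8*z^2 - 148*z + 48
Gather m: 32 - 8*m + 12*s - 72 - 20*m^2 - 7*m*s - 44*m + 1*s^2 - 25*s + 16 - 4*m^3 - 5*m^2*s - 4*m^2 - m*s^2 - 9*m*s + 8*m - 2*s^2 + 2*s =-4*m^3 + m^2*(-5*s - 24) + m*(-s^2 - 16*s - 44) - s^2 - 11*s - 24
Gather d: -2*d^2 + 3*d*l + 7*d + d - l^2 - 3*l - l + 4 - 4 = -2*d^2 + d*(3*l + 8) - l^2 - 4*l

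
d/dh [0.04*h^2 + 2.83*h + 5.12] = 0.08*h + 2.83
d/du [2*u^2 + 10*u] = 4*u + 10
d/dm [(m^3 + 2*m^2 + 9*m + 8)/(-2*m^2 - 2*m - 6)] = (-m^4/2 - m^3 - m^2 + 2*m - 19/2)/(m^4 + 2*m^3 + 7*m^2 + 6*m + 9)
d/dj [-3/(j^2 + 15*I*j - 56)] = 3*(2*j + 15*I)/(j^2 + 15*I*j - 56)^2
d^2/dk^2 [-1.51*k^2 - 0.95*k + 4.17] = -3.02000000000000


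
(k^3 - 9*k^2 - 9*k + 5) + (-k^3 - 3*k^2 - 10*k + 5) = -12*k^2 - 19*k + 10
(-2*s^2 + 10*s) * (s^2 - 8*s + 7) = -2*s^4 + 26*s^3 - 94*s^2 + 70*s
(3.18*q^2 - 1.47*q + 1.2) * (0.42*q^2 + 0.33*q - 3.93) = 1.3356*q^4 + 0.432*q^3 - 12.4785*q^2 + 6.1731*q - 4.716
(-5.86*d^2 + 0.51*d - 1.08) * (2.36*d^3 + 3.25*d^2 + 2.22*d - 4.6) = -13.8296*d^5 - 17.8414*d^4 - 13.9005*d^3 + 24.5782*d^2 - 4.7436*d + 4.968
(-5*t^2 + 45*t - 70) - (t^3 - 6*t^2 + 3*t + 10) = -t^3 + t^2 + 42*t - 80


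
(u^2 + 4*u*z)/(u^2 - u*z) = (u + 4*z)/(u - z)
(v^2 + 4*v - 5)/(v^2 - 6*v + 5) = (v + 5)/(v - 5)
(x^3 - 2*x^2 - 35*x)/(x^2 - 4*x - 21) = x*(x + 5)/(x + 3)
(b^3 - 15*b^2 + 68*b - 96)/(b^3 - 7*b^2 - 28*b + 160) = (b - 3)/(b + 5)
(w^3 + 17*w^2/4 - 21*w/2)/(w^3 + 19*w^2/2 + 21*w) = (4*w - 7)/(2*(2*w + 7))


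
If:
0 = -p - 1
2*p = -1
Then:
No Solution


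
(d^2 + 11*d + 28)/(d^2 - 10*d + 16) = (d^2 + 11*d + 28)/(d^2 - 10*d + 16)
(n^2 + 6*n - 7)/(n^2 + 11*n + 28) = (n - 1)/(n + 4)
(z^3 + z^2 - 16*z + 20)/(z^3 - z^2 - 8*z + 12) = (z + 5)/(z + 3)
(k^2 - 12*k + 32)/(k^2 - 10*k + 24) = (k - 8)/(k - 6)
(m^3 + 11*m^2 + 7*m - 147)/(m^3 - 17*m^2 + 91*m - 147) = (m^2 + 14*m + 49)/(m^2 - 14*m + 49)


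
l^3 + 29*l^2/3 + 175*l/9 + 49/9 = (l + 1/3)*(l + 7/3)*(l + 7)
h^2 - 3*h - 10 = (h - 5)*(h + 2)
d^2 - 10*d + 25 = (d - 5)^2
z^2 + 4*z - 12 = (z - 2)*(z + 6)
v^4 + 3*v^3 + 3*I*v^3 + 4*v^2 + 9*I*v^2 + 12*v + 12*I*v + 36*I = (v + 3)*(v - 2*I)*(v + 2*I)*(v + 3*I)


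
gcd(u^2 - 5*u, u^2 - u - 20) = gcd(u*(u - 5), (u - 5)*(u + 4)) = u - 5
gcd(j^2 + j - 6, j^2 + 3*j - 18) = 1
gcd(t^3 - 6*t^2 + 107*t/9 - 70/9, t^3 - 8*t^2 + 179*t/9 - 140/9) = t^2 - 4*t + 35/9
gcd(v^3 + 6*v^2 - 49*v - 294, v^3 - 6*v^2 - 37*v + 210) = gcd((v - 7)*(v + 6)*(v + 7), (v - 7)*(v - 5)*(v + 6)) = v^2 - v - 42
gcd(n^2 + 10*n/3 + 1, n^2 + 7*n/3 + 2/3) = n + 1/3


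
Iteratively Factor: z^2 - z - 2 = (z + 1)*(z - 2)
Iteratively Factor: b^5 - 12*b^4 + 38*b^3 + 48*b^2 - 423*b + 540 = (b - 5)*(b^4 - 7*b^3 + 3*b^2 + 63*b - 108) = (b - 5)*(b - 3)*(b^3 - 4*b^2 - 9*b + 36) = (b - 5)*(b - 4)*(b - 3)*(b^2 - 9) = (b - 5)*(b - 4)*(b - 3)^2*(b + 3)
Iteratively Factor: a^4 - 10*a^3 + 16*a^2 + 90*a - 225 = (a - 3)*(a^3 - 7*a^2 - 5*a + 75) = (a - 5)*(a - 3)*(a^2 - 2*a - 15) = (a - 5)*(a - 3)*(a + 3)*(a - 5)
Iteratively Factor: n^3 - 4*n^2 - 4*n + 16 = (n - 4)*(n^2 - 4) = (n - 4)*(n - 2)*(n + 2)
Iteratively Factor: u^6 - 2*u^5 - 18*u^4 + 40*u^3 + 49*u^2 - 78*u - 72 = (u - 2)*(u^5 - 18*u^3 + 4*u^2 + 57*u + 36) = (u - 2)*(u + 4)*(u^4 - 4*u^3 - 2*u^2 + 12*u + 9) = (u - 3)*(u - 2)*(u + 4)*(u^3 - u^2 - 5*u - 3) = (u - 3)^2*(u - 2)*(u + 4)*(u^2 + 2*u + 1) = (u - 3)^2*(u - 2)*(u + 1)*(u + 4)*(u + 1)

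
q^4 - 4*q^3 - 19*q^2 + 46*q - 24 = (q - 6)*(q - 1)^2*(q + 4)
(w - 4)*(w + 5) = w^2 + w - 20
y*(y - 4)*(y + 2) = y^3 - 2*y^2 - 8*y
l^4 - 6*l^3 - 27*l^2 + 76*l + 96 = (l - 8)*(l - 3)*(l + 1)*(l + 4)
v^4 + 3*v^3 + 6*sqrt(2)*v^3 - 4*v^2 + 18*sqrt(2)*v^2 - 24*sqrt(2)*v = v*(v - 1)*(v + 4)*(v + 6*sqrt(2))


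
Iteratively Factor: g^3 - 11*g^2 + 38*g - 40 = (g - 4)*(g^2 - 7*g + 10) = (g - 4)*(g - 2)*(g - 5)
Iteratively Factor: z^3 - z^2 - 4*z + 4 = (z + 2)*(z^2 - 3*z + 2) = (z - 2)*(z + 2)*(z - 1)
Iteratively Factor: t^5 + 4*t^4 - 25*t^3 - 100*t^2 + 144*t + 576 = (t - 3)*(t^4 + 7*t^3 - 4*t^2 - 112*t - 192) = (t - 3)*(t + 3)*(t^3 + 4*t^2 - 16*t - 64) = (t - 3)*(t + 3)*(t + 4)*(t^2 - 16) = (t - 3)*(t + 3)*(t + 4)^2*(t - 4)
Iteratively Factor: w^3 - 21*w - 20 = (w + 4)*(w^2 - 4*w - 5) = (w + 1)*(w + 4)*(w - 5)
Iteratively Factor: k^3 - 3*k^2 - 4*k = (k + 1)*(k^2 - 4*k) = k*(k + 1)*(k - 4)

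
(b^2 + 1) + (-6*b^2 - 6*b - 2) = -5*b^2 - 6*b - 1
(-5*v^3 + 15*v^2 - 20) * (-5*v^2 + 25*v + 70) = 25*v^5 - 200*v^4 + 25*v^3 + 1150*v^2 - 500*v - 1400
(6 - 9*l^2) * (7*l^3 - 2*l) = -63*l^5 + 60*l^3 - 12*l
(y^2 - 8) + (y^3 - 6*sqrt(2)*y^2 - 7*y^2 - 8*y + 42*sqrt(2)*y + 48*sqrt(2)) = y^3 - 6*sqrt(2)*y^2 - 6*y^2 - 8*y + 42*sqrt(2)*y - 8 + 48*sqrt(2)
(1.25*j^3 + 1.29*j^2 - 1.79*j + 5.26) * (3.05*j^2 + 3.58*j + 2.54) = 3.8125*j^5 + 8.4095*j^4 + 2.3337*j^3 + 12.9114*j^2 + 14.2842*j + 13.3604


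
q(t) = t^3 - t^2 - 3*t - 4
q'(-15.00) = 702.00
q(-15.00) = -3559.00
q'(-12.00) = 453.00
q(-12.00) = -1840.00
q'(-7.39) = 175.62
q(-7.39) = -440.03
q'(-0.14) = -2.66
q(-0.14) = -3.60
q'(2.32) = 8.51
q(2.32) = -3.86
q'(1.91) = 4.12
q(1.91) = -6.41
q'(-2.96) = 29.20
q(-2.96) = -29.82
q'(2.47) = 10.36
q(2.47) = -2.44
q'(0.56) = -3.18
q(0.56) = -5.82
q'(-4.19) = 58.05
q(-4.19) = -82.55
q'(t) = 3*t^2 - 2*t - 3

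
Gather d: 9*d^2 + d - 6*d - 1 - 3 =9*d^2 - 5*d - 4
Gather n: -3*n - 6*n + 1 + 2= 3 - 9*n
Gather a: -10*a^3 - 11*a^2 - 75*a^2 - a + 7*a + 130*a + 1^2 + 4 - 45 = -10*a^3 - 86*a^2 + 136*a - 40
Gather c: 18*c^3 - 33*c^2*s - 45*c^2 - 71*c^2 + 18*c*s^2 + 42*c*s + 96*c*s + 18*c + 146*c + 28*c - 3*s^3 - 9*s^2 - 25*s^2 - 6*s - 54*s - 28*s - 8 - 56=18*c^3 + c^2*(-33*s - 116) + c*(18*s^2 + 138*s + 192) - 3*s^3 - 34*s^2 - 88*s - 64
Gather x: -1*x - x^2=-x^2 - x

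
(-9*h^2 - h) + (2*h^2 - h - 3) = -7*h^2 - 2*h - 3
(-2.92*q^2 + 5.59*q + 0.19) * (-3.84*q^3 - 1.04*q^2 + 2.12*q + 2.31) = 11.2128*q^5 - 18.4288*q^4 - 12.7336*q^3 + 4.908*q^2 + 13.3157*q + 0.4389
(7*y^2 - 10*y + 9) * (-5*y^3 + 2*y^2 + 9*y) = -35*y^5 + 64*y^4 - 2*y^3 - 72*y^2 + 81*y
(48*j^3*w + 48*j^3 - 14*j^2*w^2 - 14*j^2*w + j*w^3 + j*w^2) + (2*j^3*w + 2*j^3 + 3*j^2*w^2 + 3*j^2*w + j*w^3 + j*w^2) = 50*j^3*w + 50*j^3 - 11*j^2*w^2 - 11*j^2*w + 2*j*w^3 + 2*j*w^2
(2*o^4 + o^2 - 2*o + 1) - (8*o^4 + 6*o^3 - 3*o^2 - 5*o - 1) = -6*o^4 - 6*o^3 + 4*o^2 + 3*o + 2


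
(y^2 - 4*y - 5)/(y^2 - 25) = (y + 1)/(y + 5)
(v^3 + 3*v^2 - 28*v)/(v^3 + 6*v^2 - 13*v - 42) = v*(v - 4)/(v^2 - v - 6)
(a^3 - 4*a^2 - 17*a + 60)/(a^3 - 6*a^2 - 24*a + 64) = (a^2 - 8*a + 15)/(a^2 - 10*a + 16)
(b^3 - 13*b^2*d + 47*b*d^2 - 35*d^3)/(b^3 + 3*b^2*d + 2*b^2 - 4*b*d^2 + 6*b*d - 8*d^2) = (b^2 - 12*b*d + 35*d^2)/(b^2 + 4*b*d + 2*b + 8*d)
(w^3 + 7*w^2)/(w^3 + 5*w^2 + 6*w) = w*(w + 7)/(w^2 + 5*w + 6)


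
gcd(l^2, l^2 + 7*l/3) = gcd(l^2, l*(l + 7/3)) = l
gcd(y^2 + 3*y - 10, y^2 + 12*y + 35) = y + 5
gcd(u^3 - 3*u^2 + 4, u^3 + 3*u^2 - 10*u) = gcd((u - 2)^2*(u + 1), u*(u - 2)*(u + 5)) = u - 2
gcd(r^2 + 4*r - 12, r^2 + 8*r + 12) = r + 6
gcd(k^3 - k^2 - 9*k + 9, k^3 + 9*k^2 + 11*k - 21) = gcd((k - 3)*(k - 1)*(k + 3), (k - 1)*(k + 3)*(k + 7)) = k^2 + 2*k - 3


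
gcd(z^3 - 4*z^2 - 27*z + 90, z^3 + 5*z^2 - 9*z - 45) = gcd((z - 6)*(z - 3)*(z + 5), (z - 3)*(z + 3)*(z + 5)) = z^2 + 2*z - 15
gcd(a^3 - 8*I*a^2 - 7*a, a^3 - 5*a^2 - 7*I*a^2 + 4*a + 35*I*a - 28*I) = a - 7*I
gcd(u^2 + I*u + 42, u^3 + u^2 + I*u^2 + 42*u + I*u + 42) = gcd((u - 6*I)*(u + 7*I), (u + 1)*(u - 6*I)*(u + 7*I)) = u^2 + I*u + 42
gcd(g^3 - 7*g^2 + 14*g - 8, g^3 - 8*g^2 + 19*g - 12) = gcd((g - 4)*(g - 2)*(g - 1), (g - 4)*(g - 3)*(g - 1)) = g^2 - 5*g + 4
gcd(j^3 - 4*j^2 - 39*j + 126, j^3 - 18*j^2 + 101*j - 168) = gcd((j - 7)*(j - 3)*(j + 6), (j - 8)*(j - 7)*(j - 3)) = j^2 - 10*j + 21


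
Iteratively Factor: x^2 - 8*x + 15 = (x - 3)*(x - 5)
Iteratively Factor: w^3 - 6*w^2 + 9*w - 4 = (w - 1)*(w^2 - 5*w + 4) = (w - 4)*(w - 1)*(w - 1)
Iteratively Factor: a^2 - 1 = (a - 1)*(a + 1)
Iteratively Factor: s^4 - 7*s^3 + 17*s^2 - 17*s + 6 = (s - 1)*(s^3 - 6*s^2 + 11*s - 6) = (s - 1)^2*(s^2 - 5*s + 6) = (s - 2)*(s - 1)^2*(s - 3)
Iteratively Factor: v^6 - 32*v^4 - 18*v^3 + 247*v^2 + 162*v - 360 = (v + 4)*(v^5 - 4*v^4 - 16*v^3 + 46*v^2 + 63*v - 90) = (v - 5)*(v + 4)*(v^4 + v^3 - 11*v^2 - 9*v + 18) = (v - 5)*(v - 3)*(v + 4)*(v^3 + 4*v^2 + v - 6) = (v - 5)*(v - 3)*(v + 3)*(v + 4)*(v^2 + v - 2) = (v - 5)*(v - 3)*(v - 1)*(v + 3)*(v + 4)*(v + 2)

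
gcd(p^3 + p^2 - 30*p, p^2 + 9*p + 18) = p + 6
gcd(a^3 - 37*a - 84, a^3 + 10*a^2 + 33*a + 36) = a^2 + 7*a + 12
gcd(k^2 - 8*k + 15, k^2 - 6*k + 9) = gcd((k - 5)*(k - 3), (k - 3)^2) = k - 3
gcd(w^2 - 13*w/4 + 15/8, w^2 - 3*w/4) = w - 3/4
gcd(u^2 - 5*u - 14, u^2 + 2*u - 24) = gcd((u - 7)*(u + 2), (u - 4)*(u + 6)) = 1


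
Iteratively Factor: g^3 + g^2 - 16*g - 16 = (g - 4)*(g^2 + 5*g + 4) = (g - 4)*(g + 4)*(g + 1)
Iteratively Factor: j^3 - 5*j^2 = (j - 5)*(j^2) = j*(j - 5)*(j)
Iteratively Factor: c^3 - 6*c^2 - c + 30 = (c - 3)*(c^2 - 3*c - 10) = (c - 5)*(c - 3)*(c + 2)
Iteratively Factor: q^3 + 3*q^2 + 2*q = (q + 1)*(q^2 + 2*q) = q*(q + 1)*(q + 2)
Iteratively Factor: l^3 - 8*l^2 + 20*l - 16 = (l - 4)*(l^2 - 4*l + 4) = (l - 4)*(l - 2)*(l - 2)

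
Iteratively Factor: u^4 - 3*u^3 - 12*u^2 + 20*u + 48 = (u + 2)*(u^3 - 5*u^2 - 2*u + 24) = (u - 4)*(u + 2)*(u^2 - u - 6) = (u - 4)*(u + 2)^2*(u - 3)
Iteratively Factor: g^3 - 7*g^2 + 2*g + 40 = (g - 4)*(g^2 - 3*g - 10) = (g - 5)*(g - 4)*(g + 2)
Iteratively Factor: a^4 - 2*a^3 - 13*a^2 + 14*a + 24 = (a + 3)*(a^3 - 5*a^2 + 2*a + 8) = (a - 4)*(a + 3)*(a^2 - a - 2) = (a - 4)*(a + 1)*(a + 3)*(a - 2)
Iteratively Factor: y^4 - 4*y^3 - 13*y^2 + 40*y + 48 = (y + 1)*(y^3 - 5*y^2 - 8*y + 48) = (y - 4)*(y + 1)*(y^2 - y - 12) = (y - 4)*(y + 1)*(y + 3)*(y - 4)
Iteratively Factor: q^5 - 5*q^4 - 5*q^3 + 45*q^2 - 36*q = (q)*(q^4 - 5*q^3 - 5*q^2 + 45*q - 36) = q*(q - 3)*(q^3 - 2*q^2 - 11*q + 12) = q*(q - 3)*(q + 3)*(q^2 - 5*q + 4) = q*(q - 4)*(q - 3)*(q + 3)*(q - 1)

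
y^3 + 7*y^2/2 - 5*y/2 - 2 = (y - 1)*(y + 1/2)*(y + 4)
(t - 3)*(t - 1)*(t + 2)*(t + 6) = t^4 + 4*t^3 - 17*t^2 - 24*t + 36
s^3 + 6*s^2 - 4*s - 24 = (s - 2)*(s + 2)*(s + 6)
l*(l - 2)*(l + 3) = l^3 + l^2 - 6*l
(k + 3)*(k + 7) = k^2 + 10*k + 21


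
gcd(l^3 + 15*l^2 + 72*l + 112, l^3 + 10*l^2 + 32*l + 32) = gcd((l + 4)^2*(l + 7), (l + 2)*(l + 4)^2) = l^2 + 8*l + 16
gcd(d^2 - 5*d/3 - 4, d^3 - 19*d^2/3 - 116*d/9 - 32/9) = d + 4/3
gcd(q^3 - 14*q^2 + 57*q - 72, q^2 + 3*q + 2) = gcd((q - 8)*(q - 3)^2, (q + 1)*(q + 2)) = 1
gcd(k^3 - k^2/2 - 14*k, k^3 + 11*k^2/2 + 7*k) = k^2 + 7*k/2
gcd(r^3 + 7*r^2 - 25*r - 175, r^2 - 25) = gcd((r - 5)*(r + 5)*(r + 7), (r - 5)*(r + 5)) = r^2 - 25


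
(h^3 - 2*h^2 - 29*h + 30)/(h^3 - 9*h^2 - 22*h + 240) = (h - 1)/(h - 8)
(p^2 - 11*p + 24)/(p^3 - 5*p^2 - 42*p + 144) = 1/(p + 6)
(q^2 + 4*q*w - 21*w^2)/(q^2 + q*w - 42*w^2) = (q - 3*w)/(q - 6*w)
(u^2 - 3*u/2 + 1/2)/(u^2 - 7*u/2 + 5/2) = (2*u - 1)/(2*u - 5)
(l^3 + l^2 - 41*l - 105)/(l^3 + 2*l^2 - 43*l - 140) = (l + 3)/(l + 4)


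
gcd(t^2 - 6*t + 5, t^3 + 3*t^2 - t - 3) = t - 1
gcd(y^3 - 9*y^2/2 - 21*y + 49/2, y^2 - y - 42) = y - 7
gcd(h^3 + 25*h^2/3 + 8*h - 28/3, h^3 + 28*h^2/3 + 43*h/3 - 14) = h^2 + 19*h/3 - 14/3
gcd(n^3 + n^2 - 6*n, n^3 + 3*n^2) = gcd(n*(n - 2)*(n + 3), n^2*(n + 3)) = n^2 + 3*n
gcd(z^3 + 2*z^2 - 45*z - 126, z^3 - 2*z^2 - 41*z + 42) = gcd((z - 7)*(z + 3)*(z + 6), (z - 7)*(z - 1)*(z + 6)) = z^2 - z - 42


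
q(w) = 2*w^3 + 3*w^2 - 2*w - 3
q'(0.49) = 2.38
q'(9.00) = 538.00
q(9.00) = 1680.00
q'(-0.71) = -3.24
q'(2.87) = 64.64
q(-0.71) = -0.78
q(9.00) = 1680.00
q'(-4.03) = 71.27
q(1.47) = 6.90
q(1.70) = 12.10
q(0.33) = -3.26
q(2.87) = 63.25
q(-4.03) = -77.12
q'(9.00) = 538.00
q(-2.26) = -6.24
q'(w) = 6*w^2 + 6*w - 2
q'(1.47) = 19.79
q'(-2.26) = 15.09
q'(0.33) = 0.63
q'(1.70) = 25.54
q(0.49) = -3.02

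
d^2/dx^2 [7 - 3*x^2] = -6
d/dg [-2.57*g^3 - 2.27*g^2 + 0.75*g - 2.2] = -7.71*g^2 - 4.54*g + 0.75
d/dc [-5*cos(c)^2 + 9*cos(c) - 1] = (10*cos(c) - 9)*sin(c)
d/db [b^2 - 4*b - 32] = 2*b - 4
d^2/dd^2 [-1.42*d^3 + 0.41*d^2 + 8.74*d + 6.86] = 0.82 - 8.52*d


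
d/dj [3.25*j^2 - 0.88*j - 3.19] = 6.5*j - 0.88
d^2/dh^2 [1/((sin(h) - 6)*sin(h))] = 2*(-2*sin(h) + 9 - 15/sin(h) - 18/sin(h)^2 + 36/sin(h)^3)/(sin(h) - 6)^3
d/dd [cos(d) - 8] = -sin(d)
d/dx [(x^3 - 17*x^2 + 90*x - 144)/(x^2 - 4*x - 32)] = (x^2 + 8*x - 54)/(x^2 + 8*x + 16)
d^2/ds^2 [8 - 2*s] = 0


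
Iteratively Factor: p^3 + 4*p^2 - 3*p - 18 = (p + 3)*(p^2 + p - 6) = (p - 2)*(p + 3)*(p + 3)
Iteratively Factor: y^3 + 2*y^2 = (y)*(y^2 + 2*y) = y*(y + 2)*(y)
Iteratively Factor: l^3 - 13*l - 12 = (l - 4)*(l^2 + 4*l + 3) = (l - 4)*(l + 3)*(l + 1)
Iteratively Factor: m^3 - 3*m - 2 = (m + 1)*(m^2 - m - 2) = (m + 1)^2*(m - 2)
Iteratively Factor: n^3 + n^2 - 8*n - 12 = (n + 2)*(n^2 - n - 6) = (n - 3)*(n + 2)*(n + 2)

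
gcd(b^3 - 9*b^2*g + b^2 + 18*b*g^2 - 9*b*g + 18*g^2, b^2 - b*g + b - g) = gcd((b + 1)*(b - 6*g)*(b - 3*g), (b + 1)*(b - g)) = b + 1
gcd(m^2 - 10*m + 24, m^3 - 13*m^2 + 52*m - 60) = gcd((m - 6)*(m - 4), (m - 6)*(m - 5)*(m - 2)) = m - 6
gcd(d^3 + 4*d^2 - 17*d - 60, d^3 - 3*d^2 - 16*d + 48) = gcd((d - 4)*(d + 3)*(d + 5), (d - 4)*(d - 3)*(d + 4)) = d - 4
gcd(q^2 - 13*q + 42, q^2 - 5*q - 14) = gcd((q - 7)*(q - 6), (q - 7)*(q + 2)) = q - 7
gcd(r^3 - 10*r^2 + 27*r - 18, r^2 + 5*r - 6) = r - 1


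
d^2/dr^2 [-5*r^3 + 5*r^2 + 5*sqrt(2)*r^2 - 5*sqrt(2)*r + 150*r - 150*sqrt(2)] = -30*r + 10 + 10*sqrt(2)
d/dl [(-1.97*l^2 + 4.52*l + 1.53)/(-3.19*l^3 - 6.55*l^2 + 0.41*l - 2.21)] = (-6.2843*l^4 + 28.8376*l^3 + 43.4404*l^2 + 28.7504*l - 10.6165)/(10.1761*l^6 + 41.789*l^5 + 40.2867*l^4 + 8.7288*l^3 + 29.1191*l^2 - 1.8122*l + 4.8841)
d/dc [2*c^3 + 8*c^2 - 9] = 2*c*(3*c + 8)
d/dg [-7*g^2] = -14*g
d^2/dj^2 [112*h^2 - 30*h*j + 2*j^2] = 4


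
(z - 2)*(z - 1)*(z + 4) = z^3 + z^2 - 10*z + 8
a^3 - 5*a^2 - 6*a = a*(a - 6)*(a + 1)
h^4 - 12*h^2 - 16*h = h*(h - 4)*(h + 2)^2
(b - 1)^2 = b^2 - 2*b + 1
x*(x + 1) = x^2 + x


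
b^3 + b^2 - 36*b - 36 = (b - 6)*(b + 1)*(b + 6)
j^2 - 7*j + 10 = (j - 5)*(j - 2)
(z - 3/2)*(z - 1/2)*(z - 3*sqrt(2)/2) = z^3 - 3*sqrt(2)*z^2/2 - 2*z^2 + 3*z/4 + 3*sqrt(2)*z - 9*sqrt(2)/8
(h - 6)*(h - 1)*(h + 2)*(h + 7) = h^4 + 2*h^3 - 43*h^2 - 44*h + 84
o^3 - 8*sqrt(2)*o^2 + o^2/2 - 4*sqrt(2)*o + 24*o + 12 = (o + 1/2)*(o - 6*sqrt(2))*(o - 2*sqrt(2))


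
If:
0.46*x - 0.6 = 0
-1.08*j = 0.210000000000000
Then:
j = -0.19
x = 1.30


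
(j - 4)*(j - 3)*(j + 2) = j^3 - 5*j^2 - 2*j + 24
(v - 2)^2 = v^2 - 4*v + 4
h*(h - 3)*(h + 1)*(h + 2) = h^4 - 7*h^2 - 6*h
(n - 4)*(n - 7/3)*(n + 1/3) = n^3 - 6*n^2 + 65*n/9 + 28/9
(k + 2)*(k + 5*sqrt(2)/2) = k^2 + 2*k + 5*sqrt(2)*k/2 + 5*sqrt(2)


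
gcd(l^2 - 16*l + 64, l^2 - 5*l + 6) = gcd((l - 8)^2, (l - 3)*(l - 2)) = 1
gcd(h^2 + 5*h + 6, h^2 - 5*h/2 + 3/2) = 1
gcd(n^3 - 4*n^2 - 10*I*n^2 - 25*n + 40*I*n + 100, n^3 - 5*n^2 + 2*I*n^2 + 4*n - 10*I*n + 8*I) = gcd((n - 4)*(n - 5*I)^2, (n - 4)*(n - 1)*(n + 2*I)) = n - 4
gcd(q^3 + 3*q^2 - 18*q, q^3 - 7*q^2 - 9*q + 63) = q - 3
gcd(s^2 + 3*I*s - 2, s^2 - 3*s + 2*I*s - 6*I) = s + 2*I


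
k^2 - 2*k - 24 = (k - 6)*(k + 4)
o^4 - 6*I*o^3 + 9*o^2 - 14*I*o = o*(o - 7*I)*(o - I)*(o + 2*I)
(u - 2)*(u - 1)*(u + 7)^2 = u^4 + 11*u^3 + 9*u^2 - 119*u + 98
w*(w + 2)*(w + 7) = w^3 + 9*w^2 + 14*w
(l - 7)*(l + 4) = l^2 - 3*l - 28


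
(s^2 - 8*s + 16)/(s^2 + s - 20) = (s - 4)/(s + 5)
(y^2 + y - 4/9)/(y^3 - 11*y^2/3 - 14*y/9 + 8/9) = (3*y + 4)/(3*y^2 - 10*y - 8)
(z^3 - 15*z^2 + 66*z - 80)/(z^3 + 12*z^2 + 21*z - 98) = (z^2 - 13*z + 40)/(z^2 + 14*z + 49)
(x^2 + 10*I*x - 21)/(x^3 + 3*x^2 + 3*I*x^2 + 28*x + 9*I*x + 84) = (x + 3*I)/(x^2 + x*(3 - 4*I) - 12*I)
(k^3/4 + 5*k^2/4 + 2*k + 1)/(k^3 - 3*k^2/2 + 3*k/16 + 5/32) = 8*(k^3 + 5*k^2 + 8*k + 4)/(32*k^3 - 48*k^2 + 6*k + 5)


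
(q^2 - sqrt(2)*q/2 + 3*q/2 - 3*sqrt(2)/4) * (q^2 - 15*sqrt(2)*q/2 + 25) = q^4 - 8*sqrt(2)*q^3 + 3*q^3/2 - 12*sqrt(2)*q^2 + 65*q^2/2 - 25*sqrt(2)*q/2 + 195*q/4 - 75*sqrt(2)/4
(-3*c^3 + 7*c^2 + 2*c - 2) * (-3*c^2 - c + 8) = 9*c^5 - 18*c^4 - 37*c^3 + 60*c^2 + 18*c - 16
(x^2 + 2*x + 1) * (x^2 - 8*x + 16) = x^4 - 6*x^3 + x^2 + 24*x + 16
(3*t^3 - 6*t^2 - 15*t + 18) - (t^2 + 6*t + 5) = 3*t^3 - 7*t^2 - 21*t + 13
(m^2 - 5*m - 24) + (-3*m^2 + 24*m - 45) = -2*m^2 + 19*m - 69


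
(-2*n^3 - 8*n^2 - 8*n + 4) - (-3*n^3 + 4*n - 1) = n^3 - 8*n^2 - 12*n + 5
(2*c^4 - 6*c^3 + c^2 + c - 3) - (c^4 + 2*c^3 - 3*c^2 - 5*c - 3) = c^4 - 8*c^3 + 4*c^2 + 6*c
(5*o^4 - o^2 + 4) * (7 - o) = -5*o^5 + 35*o^4 + o^3 - 7*o^2 - 4*o + 28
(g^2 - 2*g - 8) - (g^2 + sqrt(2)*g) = -2*g - sqrt(2)*g - 8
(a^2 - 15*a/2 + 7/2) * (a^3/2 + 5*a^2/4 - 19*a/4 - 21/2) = a^5/2 - 5*a^4/2 - 99*a^3/8 + 59*a^2/2 + 497*a/8 - 147/4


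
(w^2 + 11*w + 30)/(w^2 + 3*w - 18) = (w + 5)/(w - 3)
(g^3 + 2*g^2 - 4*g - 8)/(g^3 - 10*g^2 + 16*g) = (g^2 + 4*g + 4)/(g*(g - 8))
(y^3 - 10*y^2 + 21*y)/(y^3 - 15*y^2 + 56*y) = (y - 3)/(y - 8)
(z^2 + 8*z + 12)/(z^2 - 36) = (z + 2)/(z - 6)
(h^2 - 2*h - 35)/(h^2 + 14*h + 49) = (h^2 - 2*h - 35)/(h^2 + 14*h + 49)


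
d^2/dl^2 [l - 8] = 0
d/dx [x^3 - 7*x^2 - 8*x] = 3*x^2 - 14*x - 8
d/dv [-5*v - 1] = -5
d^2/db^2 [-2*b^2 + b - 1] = -4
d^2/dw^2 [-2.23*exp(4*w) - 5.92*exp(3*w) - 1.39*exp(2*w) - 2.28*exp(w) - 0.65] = (-35.68*exp(3*w) - 53.28*exp(2*w) - 5.56*exp(w) - 2.28)*exp(w)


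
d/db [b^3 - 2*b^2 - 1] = b*(3*b - 4)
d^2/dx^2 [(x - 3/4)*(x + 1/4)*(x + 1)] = 6*x + 1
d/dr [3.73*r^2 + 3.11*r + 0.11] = 7.46*r + 3.11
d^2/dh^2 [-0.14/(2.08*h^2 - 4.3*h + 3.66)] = (1.211392*h^2 - 2.50432*h - 0.14*(4.16*h - 4.3)*(8.32*h - 8.6) + 2.131584)/(2.08*h^2 - 4.3*h + 3.66)^3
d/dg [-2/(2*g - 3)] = 4/(2*g - 3)^2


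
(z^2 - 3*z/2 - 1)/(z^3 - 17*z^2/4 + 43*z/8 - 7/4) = 4*(2*z + 1)/(8*z^2 - 18*z + 7)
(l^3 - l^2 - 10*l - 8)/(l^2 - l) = (l^3 - l^2 - 10*l - 8)/(l*(l - 1))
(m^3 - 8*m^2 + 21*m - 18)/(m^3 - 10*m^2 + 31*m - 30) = (m - 3)/(m - 5)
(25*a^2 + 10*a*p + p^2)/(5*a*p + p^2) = (5*a + p)/p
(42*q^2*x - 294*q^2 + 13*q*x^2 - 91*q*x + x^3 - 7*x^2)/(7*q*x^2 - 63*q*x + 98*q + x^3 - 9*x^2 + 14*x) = (6*q + x)/(x - 2)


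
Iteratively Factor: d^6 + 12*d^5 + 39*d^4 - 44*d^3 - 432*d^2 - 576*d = (d + 3)*(d^5 + 9*d^4 + 12*d^3 - 80*d^2 - 192*d) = d*(d + 3)*(d^4 + 9*d^3 + 12*d^2 - 80*d - 192) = d*(d + 3)*(d + 4)*(d^3 + 5*d^2 - 8*d - 48) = d*(d + 3)*(d + 4)^2*(d^2 + d - 12) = d*(d - 3)*(d + 3)*(d + 4)^2*(d + 4)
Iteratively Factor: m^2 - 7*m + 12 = (m - 3)*(m - 4)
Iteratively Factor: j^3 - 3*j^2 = (j - 3)*(j^2) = j*(j - 3)*(j)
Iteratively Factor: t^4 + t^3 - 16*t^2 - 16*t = (t + 4)*(t^3 - 3*t^2 - 4*t) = (t + 1)*(t + 4)*(t^2 - 4*t) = (t - 4)*(t + 1)*(t + 4)*(t)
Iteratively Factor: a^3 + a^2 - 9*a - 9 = (a - 3)*(a^2 + 4*a + 3) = (a - 3)*(a + 1)*(a + 3)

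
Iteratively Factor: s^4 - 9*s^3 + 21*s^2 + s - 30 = (s - 3)*(s^3 - 6*s^2 + 3*s + 10) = (s - 3)*(s - 2)*(s^2 - 4*s - 5) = (s - 3)*(s - 2)*(s + 1)*(s - 5)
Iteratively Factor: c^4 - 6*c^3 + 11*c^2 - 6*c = (c - 3)*(c^3 - 3*c^2 + 2*c) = (c - 3)*(c - 2)*(c^2 - c) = (c - 3)*(c - 2)*(c - 1)*(c)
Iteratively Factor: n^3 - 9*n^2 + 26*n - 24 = (n - 4)*(n^2 - 5*n + 6) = (n - 4)*(n - 2)*(n - 3)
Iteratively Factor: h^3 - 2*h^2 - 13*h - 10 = (h - 5)*(h^2 + 3*h + 2) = (h - 5)*(h + 1)*(h + 2)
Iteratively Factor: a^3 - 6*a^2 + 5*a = (a - 1)*(a^2 - 5*a) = a*(a - 1)*(a - 5)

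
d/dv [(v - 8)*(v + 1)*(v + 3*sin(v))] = (v - 8)*(v + 1)*(3*cos(v) + 1) + (v - 8)*(v + 3*sin(v)) + (v + 1)*(v + 3*sin(v))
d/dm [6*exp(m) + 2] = 6*exp(m)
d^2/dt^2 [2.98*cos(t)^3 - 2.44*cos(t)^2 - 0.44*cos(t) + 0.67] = -1.795*cos(t) + 4.88*cos(2*t) - 6.705*cos(3*t)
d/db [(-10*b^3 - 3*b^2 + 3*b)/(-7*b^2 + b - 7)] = (70*b^4 - 20*b^3 + 228*b^2 + 42*b - 21)/(49*b^4 - 14*b^3 + 99*b^2 - 14*b + 49)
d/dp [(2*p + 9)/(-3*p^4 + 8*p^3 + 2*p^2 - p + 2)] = (-6*p^4 + 16*p^3 + 4*p^2 - 2*p + (2*p + 9)*(12*p^3 - 24*p^2 - 4*p + 1) + 4)/(-3*p^4 + 8*p^3 + 2*p^2 - p + 2)^2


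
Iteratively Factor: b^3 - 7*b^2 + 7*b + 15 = (b + 1)*(b^2 - 8*b + 15) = (b - 3)*(b + 1)*(b - 5)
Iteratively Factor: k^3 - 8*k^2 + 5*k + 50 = (k - 5)*(k^2 - 3*k - 10) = (k - 5)^2*(k + 2)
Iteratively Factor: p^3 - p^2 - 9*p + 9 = (p - 1)*(p^2 - 9) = (p - 3)*(p - 1)*(p + 3)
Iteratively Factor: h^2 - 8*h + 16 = (h - 4)*(h - 4)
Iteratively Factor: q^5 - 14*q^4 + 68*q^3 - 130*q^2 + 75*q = (q - 3)*(q^4 - 11*q^3 + 35*q^2 - 25*q) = q*(q - 3)*(q^3 - 11*q^2 + 35*q - 25) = q*(q - 3)*(q - 1)*(q^2 - 10*q + 25) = q*(q - 5)*(q - 3)*(q - 1)*(q - 5)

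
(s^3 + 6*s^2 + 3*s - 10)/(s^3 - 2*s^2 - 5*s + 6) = (s + 5)/(s - 3)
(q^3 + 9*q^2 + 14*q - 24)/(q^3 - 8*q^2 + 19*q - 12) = (q^2 + 10*q + 24)/(q^2 - 7*q + 12)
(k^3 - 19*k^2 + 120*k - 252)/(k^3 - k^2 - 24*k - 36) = (k^2 - 13*k + 42)/(k^2 + 5*k + 6)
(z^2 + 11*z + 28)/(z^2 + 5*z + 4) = (z + 7)/(z + 1)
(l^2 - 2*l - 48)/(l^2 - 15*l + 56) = (l + 6)/(l - 7)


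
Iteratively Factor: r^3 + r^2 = (r + 1)*(r^2) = r*(r + 1)*(r)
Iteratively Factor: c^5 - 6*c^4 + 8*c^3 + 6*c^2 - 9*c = (c - 3)*(c^4 - 3*c^3 - c^2 + 3*c) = (c - 3)*(c - 1)*(c^3 - 2*c^2 - 3*c) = (c - 3)^2*(c - 1)*(c^2 + c) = c*(c - 3)^2*(c - 1)*(c + 1)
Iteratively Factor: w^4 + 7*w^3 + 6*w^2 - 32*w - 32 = (w + 1)*(w^3 + 6*w^2 - 32) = (w - 2)*(w + 1)*(w^2 + 8*w + 16) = (w - 2)*(w + 1)*(w + 4)*(w + 4)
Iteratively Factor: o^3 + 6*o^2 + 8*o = (o + 2)*(o^2 + 4*o) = o*(o + 2)*(o + 4)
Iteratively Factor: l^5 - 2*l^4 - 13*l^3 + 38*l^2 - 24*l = (l + 4)*(l^4 - 6*l^3 + 11*l^2 - 6*l) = l*(l + 4)*(l^3 - 6*l^2 + 11*l - 6) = l*(l - 2)*(l + 4)*(l^2 - 4*l + 3) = l*(l - 3)*(l - 2)*(l + 4)*(l - 1)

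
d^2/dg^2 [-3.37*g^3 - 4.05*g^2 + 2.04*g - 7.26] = -20.22*g - 8.1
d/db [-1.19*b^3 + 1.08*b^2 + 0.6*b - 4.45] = -3.57*b^2 + 2.16*b + 0.6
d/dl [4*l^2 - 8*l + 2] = 8*l - 8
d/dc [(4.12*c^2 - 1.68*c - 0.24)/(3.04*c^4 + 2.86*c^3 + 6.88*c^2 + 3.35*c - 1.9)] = (-25.0496*c^5 + 3.5384*c^4 + 12.528*c^3 + 27.4196*c^2 - 12.3536*c + 3.996)/(9.2416*c^8 + 17.3888*c^7 + 50.01*c^6 + 59.7216*c^5 + 54.9444*c^4 + 35.228*c^3 - 14.9215*c^2 - 12.73*c + 3.61)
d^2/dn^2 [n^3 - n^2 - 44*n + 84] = 6*n - 2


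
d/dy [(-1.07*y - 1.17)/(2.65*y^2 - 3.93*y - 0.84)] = (2.8355*y^2 + 6.201*y - 3.6993)/(7.0225*y^4 - 20.829*y^3 + 10.9929*y^2 + 6.6024*y + 0.7056)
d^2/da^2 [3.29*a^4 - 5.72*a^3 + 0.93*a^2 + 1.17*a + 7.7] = 39.48*a^2 - 34.32*a + 1.86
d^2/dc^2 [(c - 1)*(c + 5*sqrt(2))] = 2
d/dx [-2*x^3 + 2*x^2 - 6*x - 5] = -6*x^2 + 4*x - 6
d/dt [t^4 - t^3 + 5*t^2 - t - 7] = 4*t^3 - 3*t^2 + 10*t - 1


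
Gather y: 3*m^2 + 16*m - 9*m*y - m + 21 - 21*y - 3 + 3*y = 3*m^2 + 15*m + y*(-9*m - 18) + 18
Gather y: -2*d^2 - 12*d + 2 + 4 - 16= -2*d^2 - 12*d - 10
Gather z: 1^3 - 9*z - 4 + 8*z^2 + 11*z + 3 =8*z^2 + 2*z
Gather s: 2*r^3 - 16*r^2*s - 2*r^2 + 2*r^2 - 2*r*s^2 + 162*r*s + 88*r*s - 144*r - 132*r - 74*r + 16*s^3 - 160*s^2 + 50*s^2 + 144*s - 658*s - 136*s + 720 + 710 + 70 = 2*r^3 - 350*r + 16*s^3 + s^2*(-2*r - 110) + s*(-16*r^2 + 250*r - 650) + 1500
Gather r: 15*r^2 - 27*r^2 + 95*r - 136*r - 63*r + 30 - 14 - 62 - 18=-12*r^2 - 104*r - 64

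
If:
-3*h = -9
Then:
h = 3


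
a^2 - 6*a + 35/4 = (a - 7/2)*(a - 5/2)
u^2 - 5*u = u*(u - 5)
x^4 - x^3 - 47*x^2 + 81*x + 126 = (x - 6)*(x - 3)*(x + 1)*(x + 7)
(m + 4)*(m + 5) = m^2 + 9*m + 20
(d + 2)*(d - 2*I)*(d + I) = d^3 + 2*d^2 - I*d^2 + 2*d - 2*I*d + 4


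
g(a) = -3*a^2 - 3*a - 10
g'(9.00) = -57.00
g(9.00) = -280.00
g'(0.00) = -3.00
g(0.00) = -10.00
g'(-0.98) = 2.88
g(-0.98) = -9.94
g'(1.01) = -9.06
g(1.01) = -16.09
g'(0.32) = -4.92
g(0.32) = -11.27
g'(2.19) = -16.14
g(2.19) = -30.96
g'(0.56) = -6.36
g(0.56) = -12.62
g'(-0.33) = -1.02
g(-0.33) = -9.34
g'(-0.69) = 1.14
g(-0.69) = -9.36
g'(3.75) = -25.50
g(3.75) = -63.44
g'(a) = -6*a - 3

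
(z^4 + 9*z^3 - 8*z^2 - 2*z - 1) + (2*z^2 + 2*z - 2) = z^4 + 9*z^3 - 6*z^2 - 3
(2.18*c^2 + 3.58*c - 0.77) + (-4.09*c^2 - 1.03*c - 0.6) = -1.91*c^2 + 2.55*c - 1.37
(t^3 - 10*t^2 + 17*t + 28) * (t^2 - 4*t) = t^5 - 14*t^4 + 57*t^3 - 40*t^2 - 112*t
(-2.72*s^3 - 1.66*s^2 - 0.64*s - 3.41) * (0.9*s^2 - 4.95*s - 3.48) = -2.448*s^5 + 11.97*s^4 + 17.1066*s^3 + 5.8758*s^2 + 19.1067*s + 11.8668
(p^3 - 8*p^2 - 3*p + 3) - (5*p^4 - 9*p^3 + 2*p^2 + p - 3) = -5*p^4 + 10*p^3 - 10*p^2 - 4*p + 6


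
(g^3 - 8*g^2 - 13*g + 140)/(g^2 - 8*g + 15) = (g^2 - 3*g - 28)/(g - 3)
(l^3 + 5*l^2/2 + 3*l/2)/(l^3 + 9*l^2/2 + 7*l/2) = (2*l + 3)/(2*l + 7)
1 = 1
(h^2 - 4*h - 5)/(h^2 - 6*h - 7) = (h - 5)/(h - 7)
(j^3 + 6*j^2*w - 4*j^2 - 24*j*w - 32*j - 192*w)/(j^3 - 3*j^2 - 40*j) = (j^2 + 6*j*w + 4*j + 24*w)/(j*(j + 5))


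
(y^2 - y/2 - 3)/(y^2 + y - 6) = (y + 3/2)/(y + 3)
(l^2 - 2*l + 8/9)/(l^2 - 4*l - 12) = (-l^2 + 2*l - 8/9)/(-l^2 + 4*l + 12)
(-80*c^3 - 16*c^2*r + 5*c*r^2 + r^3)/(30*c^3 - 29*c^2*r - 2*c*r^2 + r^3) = (-16*c^2 + r^2)/(6*c^2 - 7*c*r + r^2)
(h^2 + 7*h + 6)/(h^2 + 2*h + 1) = (h + 6)/(h + 1)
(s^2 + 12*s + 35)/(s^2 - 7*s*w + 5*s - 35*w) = (s + 7)/(s - 7*w)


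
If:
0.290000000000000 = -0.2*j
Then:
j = -1.45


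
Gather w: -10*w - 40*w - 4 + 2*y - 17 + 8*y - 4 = -50*w + 10*y - 25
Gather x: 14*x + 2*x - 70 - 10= 16*x - 80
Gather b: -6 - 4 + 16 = 6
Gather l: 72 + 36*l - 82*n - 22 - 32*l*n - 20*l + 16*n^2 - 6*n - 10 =l*(16 - 32*n) + 16*n^2 - 88*n + 40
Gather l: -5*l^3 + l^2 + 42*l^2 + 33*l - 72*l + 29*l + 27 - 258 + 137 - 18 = -5*l^3 + 43*l^2 - 10*l - 112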